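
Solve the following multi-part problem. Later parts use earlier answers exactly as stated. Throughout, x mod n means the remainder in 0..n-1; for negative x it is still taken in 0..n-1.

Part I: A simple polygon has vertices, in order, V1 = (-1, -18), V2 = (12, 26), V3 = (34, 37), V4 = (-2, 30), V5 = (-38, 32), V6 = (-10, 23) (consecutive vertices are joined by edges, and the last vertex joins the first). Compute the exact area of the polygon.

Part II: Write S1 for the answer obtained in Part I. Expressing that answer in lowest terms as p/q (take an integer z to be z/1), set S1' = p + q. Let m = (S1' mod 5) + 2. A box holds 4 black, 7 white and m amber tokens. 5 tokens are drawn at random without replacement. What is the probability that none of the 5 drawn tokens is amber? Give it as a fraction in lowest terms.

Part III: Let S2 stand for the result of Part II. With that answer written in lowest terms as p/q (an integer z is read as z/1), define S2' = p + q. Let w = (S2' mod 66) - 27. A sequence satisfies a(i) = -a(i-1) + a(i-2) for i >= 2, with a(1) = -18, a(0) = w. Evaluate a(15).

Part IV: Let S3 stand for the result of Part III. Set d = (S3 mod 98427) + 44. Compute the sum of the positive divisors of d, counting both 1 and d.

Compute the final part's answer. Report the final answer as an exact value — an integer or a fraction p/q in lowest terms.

203760

Part I: cross terms: (-1*26 - 12*-18)=190, (12*37 - 34*26)=-440, (34*30 - -2*37)=1094, (-2*32 - -38*30)=1076, (-38*23 - -10*32)=-554, (-10*-18 - -1*23)=203; twice the area = |1569| = 1569; area = 1569/2; answer 1569/2
Part II: S1 = 1569/2; threaded value p + q = 1571; m = 3; total draws C(14,5) = 2002; favorable C(11,5) = 462; P = 3/13; answer 3/13
Part III: S2 = 3/13; threaded value p + q = 16; w = -11; a(2) = -1*(-18) + 1*(-11) = 7; iterating: a(2)=7, a(3)=-25, a(4)=32, a(5)=-57, a(6)=89, a(7)=-146, a(8)=235, a(9)=-381, a(10)=616, a(11)=-997, a(12)=1613, a(13)=-2610, a(14)=4223, a(15)=-6833; answer -6833
Part IV: S3 = -6833; d = 91638; 91638 = 2 * 3^3 * 1697; sigma = (1 + 2) * (1 + 3 + 9 + 27) * (1 + 1697) = 3 * 40 * 1698 = 203760; answer 203760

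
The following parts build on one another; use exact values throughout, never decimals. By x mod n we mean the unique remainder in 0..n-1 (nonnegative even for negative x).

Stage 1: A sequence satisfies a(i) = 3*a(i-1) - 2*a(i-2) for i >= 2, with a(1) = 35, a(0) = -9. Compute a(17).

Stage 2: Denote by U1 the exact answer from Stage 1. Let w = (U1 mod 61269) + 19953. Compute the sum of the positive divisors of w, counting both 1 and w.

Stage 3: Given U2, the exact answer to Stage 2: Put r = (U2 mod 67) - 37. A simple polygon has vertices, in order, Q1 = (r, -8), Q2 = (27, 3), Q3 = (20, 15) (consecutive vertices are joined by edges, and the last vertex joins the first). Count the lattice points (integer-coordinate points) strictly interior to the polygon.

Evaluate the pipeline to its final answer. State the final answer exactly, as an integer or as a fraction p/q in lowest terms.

Stage 1: a(2) = 3*(35) - 2*(-9) = 123; iterating: a(2)=123, a(3)=299, a(4)=651, a(5)=1355, a(6)=2763, a(7)=5579, a(8)=11211, a(9)=22475, a(10)=45003, a(11)=90059, a(12)=180171, a(13)=360395, a(14)=720843, a(15)=1441739, a(16)=2883531, a(17)=5767115; answer 5767115
Stage 2: U1 = 5767115; w = 27782; 27782 = 2 * 29 * 479; sigma = (1 + 2) * (1 + 29) * (1 + 479) = 3 * 30 * 480 = 43200; answer 43200
Stage 3: U2 = 43200; r = 15; cross terms: (15*3 - 27*-8)=261, (27*15 - 20*3)=345, (20*-8 - 15*15)=-385; twice the area = |221| = 221; area = 221/2; boundary points = 1 + 1 + 1 = 3; strictly interior points = area - boundary/2 + 1 = 110; answer 110

110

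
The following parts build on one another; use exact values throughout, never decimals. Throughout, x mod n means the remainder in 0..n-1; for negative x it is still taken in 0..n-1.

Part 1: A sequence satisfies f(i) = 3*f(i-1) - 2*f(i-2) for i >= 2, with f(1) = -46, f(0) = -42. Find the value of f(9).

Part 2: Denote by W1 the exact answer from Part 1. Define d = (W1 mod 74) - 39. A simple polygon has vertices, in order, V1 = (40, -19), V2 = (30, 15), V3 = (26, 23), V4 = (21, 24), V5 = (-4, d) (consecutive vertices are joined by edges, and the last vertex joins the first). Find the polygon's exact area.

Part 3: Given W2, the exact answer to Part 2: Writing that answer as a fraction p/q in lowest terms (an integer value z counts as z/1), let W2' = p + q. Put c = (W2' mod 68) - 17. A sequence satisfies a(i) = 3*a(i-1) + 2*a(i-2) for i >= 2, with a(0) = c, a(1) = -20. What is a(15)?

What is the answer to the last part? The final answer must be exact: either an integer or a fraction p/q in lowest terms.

Part 1: f(2) = 3*(-46) - 2*(-42) = -54; iterating: f(2)=-54, f(3)=-70, f(4)=-102, f(5)=-166, f(6)=-294, f(7)=-550, f(8)=-1062, f(9)=-2086; answer -2086
Part 2: W1 = -2086; d = 21; cross terms: (40*15 - 30*-19)=1170, (30*23 - 26*15)=300, (26*24 - 21*23)=141, (21*21 - -4*24)=537, (-4*-19 - 40*21)=-764; twice the area = |1384| = 1384; area = 692; answer 692
Part 3: W2 = 692; threaded value p + q = 693; c = -4; a(2) = 3*(-20) + 2*(-4) = -68; iterating: a(2)=-68, a(3)=-244, a(4)=-868, a(5)=-3092, a(6)=-11012, a(7)=-39220, a(8)=-139684, a(9)=-497492, a(10)=-1771844, a(11)=-6310516, a(12)=-22475236, a(13)=-80046740, a(14)=-285090692, a(15)=-1015365556; answer -1015365556

-1015365556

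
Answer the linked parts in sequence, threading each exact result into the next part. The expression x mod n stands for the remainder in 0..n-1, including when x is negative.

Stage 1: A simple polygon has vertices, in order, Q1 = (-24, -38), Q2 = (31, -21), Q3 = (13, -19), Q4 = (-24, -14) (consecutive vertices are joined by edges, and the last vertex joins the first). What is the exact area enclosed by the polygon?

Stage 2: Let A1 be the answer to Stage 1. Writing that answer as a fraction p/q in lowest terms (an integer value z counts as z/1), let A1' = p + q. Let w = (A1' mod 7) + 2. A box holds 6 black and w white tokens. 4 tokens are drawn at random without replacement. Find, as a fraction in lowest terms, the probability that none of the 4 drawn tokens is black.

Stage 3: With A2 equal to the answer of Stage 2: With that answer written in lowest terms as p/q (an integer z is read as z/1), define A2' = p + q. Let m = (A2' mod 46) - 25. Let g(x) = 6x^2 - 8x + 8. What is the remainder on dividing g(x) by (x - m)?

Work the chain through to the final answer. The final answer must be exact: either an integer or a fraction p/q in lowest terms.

16

Stage 1: cross terms: (-24*-21 - 31*-38)=1682, (31*-19 - 13*-21)=-316, (13*-14 - -24*-19)=-638, (-24*-38 - -24*-14)=576; twice the area = |1304| = 1304; area = 652; answer 652
Stage 2: A1 = 652; threaded value p + q = 653; w = 4; total draws C(10,4) = 210; favorable C(4,4) = 1; P = 1/210; answer 1/210
Stage 3: A2 = 1/210; threaded value p + q = 211; m = 2; remainder = value at the root: 6*(2)^2 - 8*(2)^1 + 8 = (24) + (-16) + (8) = 16; answer 16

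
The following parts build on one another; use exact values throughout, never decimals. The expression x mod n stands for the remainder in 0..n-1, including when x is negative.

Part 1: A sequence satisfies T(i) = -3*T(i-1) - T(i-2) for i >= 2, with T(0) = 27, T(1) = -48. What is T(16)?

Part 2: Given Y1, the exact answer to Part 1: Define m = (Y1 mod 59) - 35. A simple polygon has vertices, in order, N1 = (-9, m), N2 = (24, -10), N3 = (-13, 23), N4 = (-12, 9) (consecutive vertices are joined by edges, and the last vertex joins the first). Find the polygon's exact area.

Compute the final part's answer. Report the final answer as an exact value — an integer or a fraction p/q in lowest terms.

448

Part 1: T(2) = -3*(-48) - 1*(27) = 117; iterating: T(2)=117, T(3)=-303, T(4)=792, T(5)=-2073, T(6)=5427, T(7)=-14208, T(8)=37197, T(9)=-97383, T(10)=254952, T(11)=-667473, T(12)=1747467, T(13)=-4574928, T(14)=11977317, T(15)=-31357023, T(16)=82093752; answer 82093752
Part 2: Y1 = 82093752; m = -4; cross terms: (-9*-10 - 24*-4)=186, (24*23 - -13*-10)=422, (-13*9 - -12*23)=159, (-12*-4 - -9*9)=129; twice the area = |896| = 896; area = 448; answer 448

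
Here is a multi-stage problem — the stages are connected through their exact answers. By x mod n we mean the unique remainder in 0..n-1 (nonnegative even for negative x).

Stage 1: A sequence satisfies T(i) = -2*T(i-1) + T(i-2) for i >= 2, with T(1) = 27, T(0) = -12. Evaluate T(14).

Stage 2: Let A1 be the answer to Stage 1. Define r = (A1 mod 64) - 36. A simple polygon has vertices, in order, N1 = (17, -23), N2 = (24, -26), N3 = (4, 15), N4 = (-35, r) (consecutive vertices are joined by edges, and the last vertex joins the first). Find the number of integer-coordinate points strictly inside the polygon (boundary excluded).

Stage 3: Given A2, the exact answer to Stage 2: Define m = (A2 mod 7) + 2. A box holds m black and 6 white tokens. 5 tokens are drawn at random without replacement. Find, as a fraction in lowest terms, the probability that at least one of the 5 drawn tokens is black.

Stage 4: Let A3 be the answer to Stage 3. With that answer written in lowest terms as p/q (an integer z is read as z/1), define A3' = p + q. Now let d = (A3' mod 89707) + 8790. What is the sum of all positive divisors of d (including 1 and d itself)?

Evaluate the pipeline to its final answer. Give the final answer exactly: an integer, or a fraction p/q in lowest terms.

Stage 1: T(2) = -2*(27) + 1*(-12) = -66; iterating: T(2)=-66, T(3)=159, T(4)=-384, T(5)=927, T(6)=-2238, T(7)=5403, T(8)=-13044, T(9)=31491, T(10)=-76026, T(11)=183543, T(12)=-443112, T(13)=1069767, T(14)=-2582646; answer -2582646
Stage 2: A1 = -2582646; r = -26; cross terms: (17*-26 - 24*-23)=110, (24*15 - 4*-26)=464, (4*-26 - -35*15)=421, (-35*-23 - 17*-26)=1247; twice the area = |2242| = 2242; area = 1121; boundary points = 1 + 1 + 1 + 1 = 4; strictly interior points = area - boundary/2 + 1 = 1120; answer 1120
Stage 3: A2 = 1120; m = 2; total draws C(8,5) = 56; complement C(6,5) = 6; favorable 56 - 6 = 50; P = 25/28; answer 25/28
Stage 4: A3 = 25/28; threaded value p + q = 53; d = 8843; 8843 = 37 * 239; sigma = (1 + 37) * (1 + 239) = 38 * 240 = 9120; answer 9120

9120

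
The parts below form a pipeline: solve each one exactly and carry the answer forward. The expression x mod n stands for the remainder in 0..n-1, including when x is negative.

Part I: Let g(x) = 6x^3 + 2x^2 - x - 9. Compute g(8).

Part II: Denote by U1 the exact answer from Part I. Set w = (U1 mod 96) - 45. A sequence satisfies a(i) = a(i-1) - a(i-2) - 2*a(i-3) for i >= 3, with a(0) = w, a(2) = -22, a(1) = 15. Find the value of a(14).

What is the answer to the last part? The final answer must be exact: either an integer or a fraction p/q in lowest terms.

Part I: 6*(8)^3 + 2*(8)^2 - 1*(8)^1 - 9 = (3072) + (128) + (-8) + (-9) = 3183; answer 3183
Part II: U1 = 3183; w = -30; a(3) = 1*(-22) - 1*(15) - 2*(-30) = 23; iterating: a(3)=23, a(4)=15, a(5)=36, a(6)=-25, a(7)=-91, a(8)=-138, a(9)=3, a(10)=323, a(11)=596, a(12)=267, a(13)=-975, a(14)=-2434; answer -2434

-2434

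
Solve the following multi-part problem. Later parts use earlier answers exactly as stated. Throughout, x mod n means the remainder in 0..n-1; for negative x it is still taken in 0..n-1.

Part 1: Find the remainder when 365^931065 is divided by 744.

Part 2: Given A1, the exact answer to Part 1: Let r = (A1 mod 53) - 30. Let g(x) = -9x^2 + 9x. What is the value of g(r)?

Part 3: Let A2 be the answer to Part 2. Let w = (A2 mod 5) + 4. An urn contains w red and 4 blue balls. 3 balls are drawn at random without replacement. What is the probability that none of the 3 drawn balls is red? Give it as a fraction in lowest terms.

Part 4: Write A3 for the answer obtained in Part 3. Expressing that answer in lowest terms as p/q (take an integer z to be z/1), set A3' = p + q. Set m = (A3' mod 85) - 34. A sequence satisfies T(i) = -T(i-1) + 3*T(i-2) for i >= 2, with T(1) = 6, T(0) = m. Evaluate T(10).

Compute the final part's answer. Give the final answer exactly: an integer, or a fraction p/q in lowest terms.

-11526

Part 1: squarings mod 744: 365^1=365, 365^2=49, 365^4=169, 365^8=289, 365^16=193, 365^32=49, 365^64=169, 365^128=289, 365^256=193, 365^512=49, 365^1024=169, 365^2048=289, 365^4096=193, 365^8192=49, 365^16384=169, 365^32768=289, 365^65536=193, 365^131072=49, 365^262144=169, 365^524288=289; 365^931065 = 365^1 * 365^8 * 365^16 * 365^32 * 365^64 * 365^128 * 365^1024 * 365^4096 * 365^8192 * 365^131072 * 365^262144 * 365^524288 = 557 (mod 744); answer 557
Part 2: A1 = 557; r = -3; -9*(-3)^2 + 9*(-3)^1 = (-81) + (-27) = -108; answer -108
Part 3: A2 = -108; w = 6; total draws C(10,3) = 120; favorable C(4,3) = 4; P = 1/30; answer 1/30
Part 4: A3 = 1/30; threaded value p + q = 31; m = -3; T(2) = -1*(6) + 3*(-3) = -15; iterating: T(2)=-15, T(3)=33, T(4)=-78, T(5)=177, T(6)=-411, T(7)=942, T(8)=-2175, T(9)=5001, T(10)=-11526; answer -11526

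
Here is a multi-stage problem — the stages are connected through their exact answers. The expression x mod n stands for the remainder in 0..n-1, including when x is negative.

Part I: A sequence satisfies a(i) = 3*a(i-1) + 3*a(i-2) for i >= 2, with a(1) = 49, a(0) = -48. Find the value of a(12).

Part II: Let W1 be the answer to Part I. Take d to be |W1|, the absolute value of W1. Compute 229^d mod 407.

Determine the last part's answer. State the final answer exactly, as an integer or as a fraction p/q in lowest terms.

334

Part I: a(2) = 3*(49) + 3*(-48) = 3; iterating: a(2)=3, a(3)=156, a(4)=477, a(5)=1899, a(6)=7128, a(7)=27081, a(8)=102627, a(9)=389124, a(10)=1475253, a(11)=5593131, a(12)=21205152; answer 21205152
Part II: W1 = 21205152; d = 21205152; squarings mod 407: 229^1=229, 229^2=345, 229^4=181, 229^8=201, 229^16=108, 229^32=268, 229^64=192, 229^128=234, 229^256=218, 229^512=312, 229^1024=71, 229^2048=157, 229^4096=229, 229^8192=345, 229^16384=181, 229^32768=201, 229^65536=108, 229^131072=268, 229^262144=192, 229^524288=234, 229^1048576=218, 229^2097152=312, 229^4194304=71, 229^8388608=157, 229^16777216=229; 229^21205152 = 229^32 * 229^128 * 229^4096 * 229^32768 * 229^65536 * 229^131072 * 229^4194304 * 229^16777216 = 334 (mod 407); answer 334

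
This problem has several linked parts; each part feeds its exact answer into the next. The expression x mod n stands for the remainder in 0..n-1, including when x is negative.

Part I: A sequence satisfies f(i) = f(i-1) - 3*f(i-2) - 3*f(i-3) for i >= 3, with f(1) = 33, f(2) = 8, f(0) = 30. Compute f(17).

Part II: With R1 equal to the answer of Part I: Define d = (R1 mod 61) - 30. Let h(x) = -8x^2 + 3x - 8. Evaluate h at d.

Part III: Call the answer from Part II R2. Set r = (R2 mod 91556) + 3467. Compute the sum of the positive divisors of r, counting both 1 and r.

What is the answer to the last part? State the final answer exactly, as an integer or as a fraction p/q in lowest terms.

Part I: f(3) = 1*(8) - 3*(33) - 3*(30) = -181; iterating: f(3)=-181, f(4)=-304, f(5)=215, f(6)=1670, f(7)=1937, f(8)=-3718, f(9)=-14539, f(10)=-9196, f(11)=45575, f(12)=116780, f(13)=7643, f(14)=-479422, f(15)=-852691, f(16)=562646, f(17)=4558985; answer 4558985
Part II: R1 = 4558985; d = -2; -8*(-2)^2 + 3*(-2)^1 - 8 = (-32) + (-6) + (-8) = -46; answer -46
Part III: R2 = -46; r = 94977; 94977 = 3^2 * 61 * 173; sigma = (1 + 3 + 9) * (1 + 61) * (1 + 173) = 13 * 62 * 174 = 140244; answer 140244

140244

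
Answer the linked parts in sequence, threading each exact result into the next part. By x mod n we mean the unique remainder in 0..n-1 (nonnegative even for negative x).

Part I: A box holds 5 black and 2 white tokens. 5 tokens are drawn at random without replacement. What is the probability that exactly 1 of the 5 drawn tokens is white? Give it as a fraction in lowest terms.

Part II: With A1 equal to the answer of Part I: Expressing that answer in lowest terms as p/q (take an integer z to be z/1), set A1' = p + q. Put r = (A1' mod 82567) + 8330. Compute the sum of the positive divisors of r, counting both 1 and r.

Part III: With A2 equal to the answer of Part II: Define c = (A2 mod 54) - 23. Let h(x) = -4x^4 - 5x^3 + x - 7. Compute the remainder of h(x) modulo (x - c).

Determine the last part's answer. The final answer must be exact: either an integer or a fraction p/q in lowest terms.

Part I: total draws C(7,5) = 21; favorable C(2,1)*C(5,4) = 10; P = 10/21; answer 10/21
Part II: A1 = 10/21; threaded value p + q = 31; r = 8361; 8361 = 3^2 * 929; sigma = (1 + 3 + 9) * (1 + 929) = 13 * 930 = 12090; answer 12090
Part III: A2 = 12090; c = 25; remainder = value at the root: -4*(25)^4 - 5*(25)^3 + 1*(25)^1 - 7 = (-1562500) + (-78125) + (25) + (-7) = -1640607; answer -1640607

-1640607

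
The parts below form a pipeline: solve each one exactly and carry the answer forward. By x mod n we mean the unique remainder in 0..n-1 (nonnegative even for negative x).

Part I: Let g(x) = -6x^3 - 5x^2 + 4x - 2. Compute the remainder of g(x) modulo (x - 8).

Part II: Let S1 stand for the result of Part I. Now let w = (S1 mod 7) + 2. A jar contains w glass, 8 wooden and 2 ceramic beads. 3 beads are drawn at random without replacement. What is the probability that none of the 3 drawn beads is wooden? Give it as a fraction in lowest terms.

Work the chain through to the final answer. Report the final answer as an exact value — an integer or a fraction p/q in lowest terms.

21/170

Part I: remainder = value at the root: -6*(8)^3 - 5*(8)^2 + 4*(8)^1 - 2 = (-3072) + (-320) + (32) + (-2) = -3362; answer -3362
Part II: S1 = -3362; w = 7; total draws C(17,3) = 680; favorable C(9,3) = 84; P = 21/170; answer 21/170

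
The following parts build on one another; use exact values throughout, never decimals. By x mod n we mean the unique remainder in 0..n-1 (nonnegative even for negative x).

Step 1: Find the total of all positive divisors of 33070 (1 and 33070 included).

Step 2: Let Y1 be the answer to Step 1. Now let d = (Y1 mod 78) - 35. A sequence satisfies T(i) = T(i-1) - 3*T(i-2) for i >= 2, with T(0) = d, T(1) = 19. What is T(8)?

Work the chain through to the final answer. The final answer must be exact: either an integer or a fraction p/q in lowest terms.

Step 1: 33070 = 2 * 5 * 3307; sigma = (1 + 2) * (1 + 5) * (1 + 3307) = 3 * 6 * 3308 = 59544; answer 59544
Step 2: Y1 = 59544; d = -5; T(2) = 1*(19) - 3*(-5) = 34; iterating: T(2)=34, T(3)=-23, T(4)=-125, T(5)=-56, T(6)=319, T(7)=487, T(8)=-470; answer -470

-470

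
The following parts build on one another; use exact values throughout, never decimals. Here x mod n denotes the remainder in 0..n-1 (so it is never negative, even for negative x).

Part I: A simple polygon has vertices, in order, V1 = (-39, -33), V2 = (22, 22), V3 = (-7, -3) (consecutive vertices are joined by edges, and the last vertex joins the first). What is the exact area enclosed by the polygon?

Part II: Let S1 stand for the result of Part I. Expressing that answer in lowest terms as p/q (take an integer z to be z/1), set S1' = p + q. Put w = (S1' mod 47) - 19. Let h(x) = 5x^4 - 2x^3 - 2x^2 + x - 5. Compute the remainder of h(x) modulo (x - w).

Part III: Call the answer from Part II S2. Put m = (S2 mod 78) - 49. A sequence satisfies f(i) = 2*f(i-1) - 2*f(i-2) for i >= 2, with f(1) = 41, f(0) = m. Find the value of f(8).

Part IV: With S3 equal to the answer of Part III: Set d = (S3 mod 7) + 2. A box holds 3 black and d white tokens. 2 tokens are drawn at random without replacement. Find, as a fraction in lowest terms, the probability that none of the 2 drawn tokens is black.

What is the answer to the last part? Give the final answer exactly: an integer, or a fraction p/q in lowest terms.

Part I: cross terms: (-39*22 - 22*-33)=-132, (22*-3 - -7*22)=88, (-7*-33 - -39*-3)=114; twice the area = |70| = 70; area = 35; answer 35
Part II: S1 = 35; threaded value p + q = 36; w = 17; remainder = value at the root: 5*(17)^4 - 2*(17)^3 - 2*(17)^2 + 1*(17)^1 - 5 = (417605) + (-9826) + (-578) + (17) + (-5) = 407213; answer 407213
Part III: S2 = 407213; m = 4; f(2) = 2*(41) - 2*(4) = 74; iterating: f(2)=74, f(3)=66, f(4)=-16, f(5)=-164, f(6)=-296, f(7)=-264, f(8)=64; answer 64
Part IV: S3 = 64; d = 3; total draws C(6,2) = 15; favorable C(3,2) = 3; P = 1/5; answer 1/5

1/5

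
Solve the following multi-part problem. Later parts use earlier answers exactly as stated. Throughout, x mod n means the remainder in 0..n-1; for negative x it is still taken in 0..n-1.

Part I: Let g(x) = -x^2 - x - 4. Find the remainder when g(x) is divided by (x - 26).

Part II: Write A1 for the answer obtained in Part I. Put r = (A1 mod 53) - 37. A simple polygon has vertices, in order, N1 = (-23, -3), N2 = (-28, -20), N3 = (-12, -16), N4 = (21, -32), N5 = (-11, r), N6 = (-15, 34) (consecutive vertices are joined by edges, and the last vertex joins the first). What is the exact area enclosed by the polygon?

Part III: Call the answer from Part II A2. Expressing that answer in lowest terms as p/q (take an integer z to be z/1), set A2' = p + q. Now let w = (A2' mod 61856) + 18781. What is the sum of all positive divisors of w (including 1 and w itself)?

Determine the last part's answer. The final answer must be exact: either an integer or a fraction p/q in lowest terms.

41400

Part I: remainder = value at the root: -1*(26)^2 - 1*(26)^1 - 4 = (-676) + (-26) + (-4) = -706; answer -706
Part II: A1 = -706; r = -1; cross terms: (-23*-20 - -28*-3)=376, (-28*-16 - -12*-20)=208, (-12*-32 - 21*-16)=720, (21*-1 - -11*-32)=-373, (-11*34 - -15*-1)=-389, (-15*-3 - -23*34)=827; twice the area = |1369| = 1369; area = 1369/2; answer 1369/2
Part III: A2 = 1369/2; threaded value p + q = 1371; w = 20152; 20152 = 2^3 * 11 * 229; sigma = (1 + 2 + 4 + 8) * (1 + 11) * (1 + 229) = 15 * 12 * 230 = 41400; answer 41400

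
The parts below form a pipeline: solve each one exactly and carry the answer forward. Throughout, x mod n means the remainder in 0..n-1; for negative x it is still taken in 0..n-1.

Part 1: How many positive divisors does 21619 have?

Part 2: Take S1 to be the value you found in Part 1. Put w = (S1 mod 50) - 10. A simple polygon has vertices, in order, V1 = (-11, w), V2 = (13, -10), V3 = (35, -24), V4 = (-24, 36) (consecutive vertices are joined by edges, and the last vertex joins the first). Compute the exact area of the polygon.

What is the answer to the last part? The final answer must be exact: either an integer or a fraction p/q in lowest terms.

725

Part 1: 21619 = 13 * 1663; number of divisors = (1+1) * (1+1) = 4; answer 4
Part 2: S1 = 4; w = -6; cross terms: (-11*-10 - 13*-6)=188, (13*-24 - 35*-10)=38, (35*36 - -24*-24)=684, (-24*-6 - -11*36)=540; twice the area = |1450| = 1450; area = 725; answer 725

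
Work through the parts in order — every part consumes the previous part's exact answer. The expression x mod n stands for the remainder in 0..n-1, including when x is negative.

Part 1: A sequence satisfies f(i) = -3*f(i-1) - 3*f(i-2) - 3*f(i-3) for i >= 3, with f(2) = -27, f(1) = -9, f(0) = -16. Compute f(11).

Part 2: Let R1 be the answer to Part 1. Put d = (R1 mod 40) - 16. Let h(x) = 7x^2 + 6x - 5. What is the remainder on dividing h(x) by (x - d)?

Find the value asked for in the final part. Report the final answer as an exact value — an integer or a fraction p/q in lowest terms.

Part 1: f(3) = -3*(-27) - 3*(-9) - 3*(-16) = 156; iterating: f(3)=156, f(4)=-360, f(5)=693, f(6)=-1467, f(7)=3402, f(8)=-7884, f(9)=17847, f(10)=-40095, f(11)=90396; answer 90396
Part 2: R1 = 90396; d = 20; remainder = value at the root: 7*(20)^2 + 6*(20)^1 - 5 = (2800) + (120) + (-5) = 2915; answer 2915

2915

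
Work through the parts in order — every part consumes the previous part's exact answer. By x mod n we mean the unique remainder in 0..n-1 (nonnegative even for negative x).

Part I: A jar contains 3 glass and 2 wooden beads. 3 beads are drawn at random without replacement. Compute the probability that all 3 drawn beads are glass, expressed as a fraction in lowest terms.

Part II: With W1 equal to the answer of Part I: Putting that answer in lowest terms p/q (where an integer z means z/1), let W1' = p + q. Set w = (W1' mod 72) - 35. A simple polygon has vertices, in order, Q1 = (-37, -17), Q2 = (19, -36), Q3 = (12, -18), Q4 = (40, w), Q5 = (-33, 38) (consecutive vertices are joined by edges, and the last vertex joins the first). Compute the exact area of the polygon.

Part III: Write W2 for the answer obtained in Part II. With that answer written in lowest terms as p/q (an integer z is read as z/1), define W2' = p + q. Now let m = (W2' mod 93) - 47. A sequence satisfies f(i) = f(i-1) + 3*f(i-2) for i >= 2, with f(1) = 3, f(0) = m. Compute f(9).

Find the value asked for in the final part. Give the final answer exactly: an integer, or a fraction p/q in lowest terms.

Part I: total draws C(5,3) = 10; favorable C(3,3) = 1; P = 1/10; answer 1/10
Part II: W1 = 1/10; threaded value p + q = 11; w = -24; cross terms: (-37*-36 - 19*-17)=1655, (19*-18 - 12*-36)=90, (12*-24 - 40*-18)=432, (40*38 - -33*-24)=728, (-33*-17 - -37*38)=1967; twice the area = |4872| = 4872; area = 2436; answer 2436
Part III: W2 = 2436; threaded value p + q = 2437; m = -28; f(2) = 1*(3) + 3*(-28) = -81; iterating: f(2)=-81, f(3)=-72, f(4)=-315, f(5)=-531, f(6)=-1476, f(7)=-3069, f(8)=-7497, f(9)=-16704; answer -16704

-16704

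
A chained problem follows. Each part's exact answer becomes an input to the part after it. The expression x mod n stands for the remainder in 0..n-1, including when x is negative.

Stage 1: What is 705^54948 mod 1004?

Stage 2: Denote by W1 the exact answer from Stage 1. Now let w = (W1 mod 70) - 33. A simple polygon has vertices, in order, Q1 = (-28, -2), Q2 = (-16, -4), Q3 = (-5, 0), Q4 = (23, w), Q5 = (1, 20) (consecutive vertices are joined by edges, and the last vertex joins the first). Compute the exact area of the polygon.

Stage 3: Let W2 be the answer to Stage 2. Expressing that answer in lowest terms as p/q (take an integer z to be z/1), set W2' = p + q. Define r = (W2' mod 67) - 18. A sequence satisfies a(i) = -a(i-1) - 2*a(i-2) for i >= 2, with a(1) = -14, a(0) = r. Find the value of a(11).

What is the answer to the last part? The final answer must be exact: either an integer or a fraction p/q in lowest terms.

Stage 1: squarings mod 1004: 705^1=705, 705^2=45, 705^4=17, 705^8=289, 705^16=189, 705^32=581, 705^64=217, 705^128=905, 705^256=765, 705^512=897, 705^1024=405, 705^2048=373, 705^4096=577, 705^8192=605, 705^16384=569, 705^32768=473; 705^54948 = 705^4 * 705^32 * 705^128 * 705^512 * 705^1024 * 705^4096 * 705^16384 * 705^32768 = 985 (mod 1004); answer 985
Stage 2: W1 = 985; w = -28; cross terms: (-28*-4 - -16*-2)=80, (-16*0 - -5*-4)=-20, (-5*-28 - 23*0)=140, (23*20 - 1*-28)=488, (1*-2 - -28*20)=558; twice the area = |1246| = 1246; area = 623; answer 623
Stage 3: W2 = 623; threaded value p + q = 624; r = 3; a(2) = -1*(-14) - 2*(3) = 8; iterating: a(2)=8, a(3)=20, a(4)=-36, a(5)=-4, a(6)=76, a(7)=-68, a(8)=-84, a(9)=220, a(10)=-52, a(11)=-388; answer -388

-388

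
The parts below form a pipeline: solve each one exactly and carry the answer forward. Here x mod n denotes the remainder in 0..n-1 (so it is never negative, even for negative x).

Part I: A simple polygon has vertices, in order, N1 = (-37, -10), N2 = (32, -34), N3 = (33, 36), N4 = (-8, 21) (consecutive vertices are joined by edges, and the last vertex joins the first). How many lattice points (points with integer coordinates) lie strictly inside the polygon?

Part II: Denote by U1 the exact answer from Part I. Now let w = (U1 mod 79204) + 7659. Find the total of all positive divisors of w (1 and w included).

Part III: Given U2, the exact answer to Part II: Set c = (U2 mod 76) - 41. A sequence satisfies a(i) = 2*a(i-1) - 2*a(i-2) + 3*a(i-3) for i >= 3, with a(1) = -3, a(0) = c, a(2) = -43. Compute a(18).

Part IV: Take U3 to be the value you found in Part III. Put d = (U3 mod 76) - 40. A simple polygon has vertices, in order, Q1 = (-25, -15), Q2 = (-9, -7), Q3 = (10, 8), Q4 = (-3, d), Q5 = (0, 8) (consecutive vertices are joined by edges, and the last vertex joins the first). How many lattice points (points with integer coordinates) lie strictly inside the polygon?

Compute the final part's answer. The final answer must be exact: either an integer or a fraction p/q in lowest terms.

Part I: cross terms: (-37*-34 - 32*-10)=1578, (32*36 - 33*-34)=2274, (33*21 - -8*36)=981, (-8*-10 - -37*21)=857; twice the area = |5690| = 5690; area = 2845; boundary points = 3 + 1 + 1 + 1 = 6; strictly interior points = area - boundary/2 + 1 = 2843; answer 2843
Part II: U1 = 2843; w = 10502; 10502 = 2 * 59 * 89; sigma = (1 + 2) * (1 + 59) * (1 + 89) = 3 * 60 * 90 = 16200; answer 16200
Part III: U2 = 16200; c = -29; a(3) = 2*(-43) - 2*(-3) + 3*(-29) = -167; iterating: a(3)=-167, a(4)=-257, a(5)=-309, a(6)=-605, a(7)=-1363, a(8)=-2443, a(9)=-3975, a(10)=-7153, a(11)=-13685, a(12)=-24989, a(13)=-44067, a(14)=-79211, a(15)=-145255, a(16)=-264289, a(17)=-475701, a(18)=-858589; answer -858589
Part IV: U3 = -858589; d = 19; cross terms: (-25*-7 - -9*-15)=40, (-9*8 - 10*-7)=-2, (10*19 - -3*8)=214, (-3*8 - 0*19)=-24, (0*-15 - -25*8)=200; twice the area = |428| = 428; area = 214; boundary points = 8 + 1 + 1 + 1 + 1 = 12; strictly interior points = area - boundary/2 + 1 = 209; answer 209

209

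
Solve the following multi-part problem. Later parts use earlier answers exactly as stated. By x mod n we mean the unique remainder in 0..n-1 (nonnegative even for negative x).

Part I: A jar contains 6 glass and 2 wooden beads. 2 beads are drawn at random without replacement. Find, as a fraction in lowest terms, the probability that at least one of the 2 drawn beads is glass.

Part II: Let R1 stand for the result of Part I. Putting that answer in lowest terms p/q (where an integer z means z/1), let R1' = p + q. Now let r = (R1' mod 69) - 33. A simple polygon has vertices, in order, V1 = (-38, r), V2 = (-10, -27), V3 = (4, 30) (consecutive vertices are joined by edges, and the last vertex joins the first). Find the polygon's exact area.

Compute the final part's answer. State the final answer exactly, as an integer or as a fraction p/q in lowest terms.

Part I: total draws C(8,2) = 28; complement C(2,2) = 1; favorable 28 - 1 = 27; P = 27/28; answer 27/28
Part II: R1 = 27/28; threaded value p + q = 55; r = 22; cross terms: (-38*-27 - -10*22)=1246, (-10*30 - 4*-27)=-192, (4*22 - -38*30)=1228; twice the area = |2282| = 2282; area = 1141; answer 1141

1141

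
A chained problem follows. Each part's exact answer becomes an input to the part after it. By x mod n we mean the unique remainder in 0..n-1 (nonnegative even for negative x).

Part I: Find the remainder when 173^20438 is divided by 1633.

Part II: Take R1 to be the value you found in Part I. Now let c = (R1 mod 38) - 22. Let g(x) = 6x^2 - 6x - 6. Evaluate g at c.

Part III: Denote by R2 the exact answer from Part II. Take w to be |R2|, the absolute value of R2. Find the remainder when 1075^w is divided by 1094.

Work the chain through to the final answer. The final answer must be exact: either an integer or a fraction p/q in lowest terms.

Part I: squarings mod 1633: 173^1=173, 173^2=535, 173^4=450, 173^8=8, 173^16=64, 173^32=830, 173^64=1407, 173^128=453, 173^256=1084, 173^512=929, 173^1024=817, 173^2048=1225, 173^4096=1531, 173^8192=606, 173^16384=1444; 173^20438 = 173^2 * 173^4 * 173^16 * 173^64 * 173^128 * 173^256 * 173^512 * 173^1024 * 173^2048 * 173^16384 = 185 (mod 1633); answer 185
Part II: R1 = 185; c = 11; 6*(11)^2 - 6*(11)^1 - 6 = (726) + (-66) + (-6) = 654; answer 654
Part III: R2 = 654; w = 654; squarings mod 1094: 1075^1=1075, 1075^2=361, 1075^4=135, 1075^8=721, 1075^16=191, 1075^32=379, 1075^64=327, 1075^128=811, 1075^256=227, 1075^512=111; 1075^654 = 1075^2 * 1075^4 * 1075^8 * 1075^128 * 1075^512 = 205 (mod 1094); answer 205

205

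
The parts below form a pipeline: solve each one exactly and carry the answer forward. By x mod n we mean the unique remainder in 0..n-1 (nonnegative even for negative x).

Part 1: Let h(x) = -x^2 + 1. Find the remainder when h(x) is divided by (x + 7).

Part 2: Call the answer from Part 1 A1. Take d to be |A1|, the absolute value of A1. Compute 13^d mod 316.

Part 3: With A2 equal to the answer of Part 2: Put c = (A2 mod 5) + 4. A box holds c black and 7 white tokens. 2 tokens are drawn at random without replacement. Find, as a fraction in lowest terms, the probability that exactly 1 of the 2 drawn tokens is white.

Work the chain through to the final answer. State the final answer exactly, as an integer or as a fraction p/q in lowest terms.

Part 1: remainder = value at the root: -1*(-7)^2 + 1 = (-49) + (1) = -48; answer -48
Part 2: A1 = -48; d = 48; squarings mod 316: 13^1=13, 13^2=169, 13^4=121, 13^8=105, 13^16=281, 13^32=277; 13^48 = 13^16 * 13^32 = 101 (mod 316); answer 101
Part 3: A2 = 101; c = 5; total draws C(12,2) = 66; favorable C(7,1)*C(5,1) = 35; P = 35/66; answer 35/66

35/66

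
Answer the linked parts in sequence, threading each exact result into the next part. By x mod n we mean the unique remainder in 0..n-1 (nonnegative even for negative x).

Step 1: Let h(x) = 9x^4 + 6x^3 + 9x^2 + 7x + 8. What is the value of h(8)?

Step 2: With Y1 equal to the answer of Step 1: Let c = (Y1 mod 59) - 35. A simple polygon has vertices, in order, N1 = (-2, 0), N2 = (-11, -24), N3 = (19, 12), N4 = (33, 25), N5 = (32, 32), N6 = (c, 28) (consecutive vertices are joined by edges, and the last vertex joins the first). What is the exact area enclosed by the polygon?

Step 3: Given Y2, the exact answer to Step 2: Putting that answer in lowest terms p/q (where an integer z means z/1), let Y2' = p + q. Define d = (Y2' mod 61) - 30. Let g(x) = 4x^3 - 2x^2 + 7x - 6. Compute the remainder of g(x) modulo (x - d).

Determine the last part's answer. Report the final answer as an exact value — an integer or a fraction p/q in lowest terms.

Step 1: 9*(8)^4 + 6*(8)^3 + 9*(8)^2 + 7*(8)^1 + 8 = (36864) + (3072) + (576) + (56) + (8) = 40576; answer 40576
Step 2: Y1 = 40576; c = 8; cross terms: (-2*-24 - -11*0)=48, (-11*12 - 19*-24)=324, (19*25 - 33*12)=79, (33*32 - 32*25)=256, (32*28 - 8*32)=640, (8*0 - -2*28)=56; twice the area = |1403| = 1403; area = 1403/2; answer 1403/2
Step 3: Y2 = 1403/2; threaded value p + q = 1405; d = -28; remainder = value at the root: 4*(-28)^3 - 2*(-28)^2 + 7*(-28)^1 - 6 = (-87808) + (-1568) + (-196) + (-6) = -89578; answer -89578

-89578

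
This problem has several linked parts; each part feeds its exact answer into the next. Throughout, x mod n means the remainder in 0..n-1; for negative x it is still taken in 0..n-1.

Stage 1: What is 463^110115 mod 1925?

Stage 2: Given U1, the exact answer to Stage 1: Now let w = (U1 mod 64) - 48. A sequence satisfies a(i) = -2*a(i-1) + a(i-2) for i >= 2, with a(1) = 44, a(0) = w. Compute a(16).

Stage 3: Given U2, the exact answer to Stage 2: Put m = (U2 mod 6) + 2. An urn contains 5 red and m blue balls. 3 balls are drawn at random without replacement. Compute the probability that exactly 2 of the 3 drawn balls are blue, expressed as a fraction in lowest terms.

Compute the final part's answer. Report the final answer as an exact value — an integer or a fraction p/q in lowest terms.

5/11

Stage 1: squarings mod 1925: 463^1=463, 463^2=694, 463^4=386, 463^8=771, 463^16=1541, 463^32=1156, 463^64=386, 463^128=771, 463^256=1541, 463^512=1156, 463^1024=386, 463^2048=771, 463^4096=1541, 463^8192=1156, 463^16384=386, 463^32768=771, 463^65536=1541; 463^110115 = 463^1 * 463^2 * 463^32 * 463^512 * 463^1024 * 463^2048 * 463^8192 * 463^32768 * 463^65536 = 232 (mod 1925); answer 232
Stage 2: U1 = 232; w = -8; a(2) = -2*(44) + 1*(-8) = -96; iterating: a(2)=-96, a(3)=236, a(4)=-568, a(5)=1372, a(6)=-3312, a(7)=7996, a(8)=-19304, a(9)=46604, a(10)=-112512, a(11)=271628, a(12)=-655768, a(13)=1583164, a(14)=-3822096, a(15)=9227356, a(16)=-22276808; answer -22276808
Stage 3: U2 = -22276808; m = 6; total draws C(11,3) = 165; favorable C(6,2)*C(5,1) = 75; P = 5/11; answer 5/11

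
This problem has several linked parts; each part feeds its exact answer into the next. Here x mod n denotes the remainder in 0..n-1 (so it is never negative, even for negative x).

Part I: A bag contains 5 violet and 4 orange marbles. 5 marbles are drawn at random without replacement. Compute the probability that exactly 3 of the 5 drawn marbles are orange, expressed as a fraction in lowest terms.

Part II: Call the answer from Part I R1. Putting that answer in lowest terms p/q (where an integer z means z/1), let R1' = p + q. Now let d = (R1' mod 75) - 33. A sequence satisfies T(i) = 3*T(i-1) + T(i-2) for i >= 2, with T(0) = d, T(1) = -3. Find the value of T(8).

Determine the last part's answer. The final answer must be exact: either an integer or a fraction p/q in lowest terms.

-41506

Part I: total draws C(9,5) = 126; favorable C(4,3)*C(5,2) = 40; P = 20/63; answer 20/63
Part II: R1 = 20/63; threaded value p + q = 83; d = -25; T(2) = 3*(-3) + 1*(-25) = -34; iterating: T(2)=-34, T(3)=-105, T(4)=-349, T(5)=-1152, T(6)=-3805, T(7)=-12567, T(8)=-41506; answer -41506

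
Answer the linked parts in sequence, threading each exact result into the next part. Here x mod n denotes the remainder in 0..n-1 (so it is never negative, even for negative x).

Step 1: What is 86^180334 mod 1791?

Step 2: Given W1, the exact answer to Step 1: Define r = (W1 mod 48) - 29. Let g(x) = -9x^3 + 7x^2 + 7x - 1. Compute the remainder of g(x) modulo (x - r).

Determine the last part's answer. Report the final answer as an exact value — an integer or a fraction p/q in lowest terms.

Step 1: squarings mod 1791: 86^1=86, 86^2=232, 86^4=94, 86^8=1672, 86^16=1624, 86^32=1024, 86^64=841, 86^128=1627, 86^256=31, 86^512=961, 86^1024=1156, 86^2048=250, 86^4096=1606, 86^8192=196, 86^16384=805, 86^32768=1474, 86^65536=193, 86^131072=1429; 86^180334 = 86^2 * 86^4 * 86^8 * 86^32 * 86^64 * 86^16384 * 86^32768 * 86^131072 = 58 (mod 1791); answer 58
Step 2: W1 = 58; r = -19; remainder = value at the root: -9*(-19)^3 + 7*(-19)^2 + 7*(-19)^1 - 1 = (61731) + (2527) + (-133) + (-1) = 64124; answer 64124

64124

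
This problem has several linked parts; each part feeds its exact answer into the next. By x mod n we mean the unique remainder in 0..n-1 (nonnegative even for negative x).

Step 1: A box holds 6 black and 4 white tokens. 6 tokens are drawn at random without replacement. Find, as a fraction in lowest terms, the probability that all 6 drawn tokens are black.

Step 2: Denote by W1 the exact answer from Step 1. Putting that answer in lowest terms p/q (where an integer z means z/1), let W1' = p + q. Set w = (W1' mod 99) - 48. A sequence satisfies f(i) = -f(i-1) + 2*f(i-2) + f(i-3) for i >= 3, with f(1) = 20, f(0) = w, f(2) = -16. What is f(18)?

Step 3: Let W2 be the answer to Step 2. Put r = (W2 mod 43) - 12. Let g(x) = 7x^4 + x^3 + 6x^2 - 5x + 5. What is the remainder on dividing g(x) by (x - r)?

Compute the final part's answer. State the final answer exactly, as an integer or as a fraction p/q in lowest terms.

9479

Step 1: total draws C(10,6) = 210; favorable C(6,6) = 1; P = 1/210; answer 1/210
Step 2: W1 = 1/210; threaded value p + q = 211; w = -35; f(3) = -1*(-16) + 2*(20) + 1*(-35) = 21; iterating: f(3)=21, f(4)=-33, f(5)=59, f(6)=-104, f(7)=189, f(8)=-338, f(9)=612, f(10)=-1099, f(11)=1985, f(12)=-3571, f(13)=6442, f(14)=-11599, f(15)=20912, f(16)=-37668, f(17)=67893, f(18)=-122317; answer -122317
Step 3: W2 = -122317; r = 6; remainder = value at the root: 7*(6)^4 + 1*(6)^3 + 6*(6)^2 - 5*(6)^1 + 5 = (9072) + (216) + (216) + (-30) + (5) = 9479; answer 9479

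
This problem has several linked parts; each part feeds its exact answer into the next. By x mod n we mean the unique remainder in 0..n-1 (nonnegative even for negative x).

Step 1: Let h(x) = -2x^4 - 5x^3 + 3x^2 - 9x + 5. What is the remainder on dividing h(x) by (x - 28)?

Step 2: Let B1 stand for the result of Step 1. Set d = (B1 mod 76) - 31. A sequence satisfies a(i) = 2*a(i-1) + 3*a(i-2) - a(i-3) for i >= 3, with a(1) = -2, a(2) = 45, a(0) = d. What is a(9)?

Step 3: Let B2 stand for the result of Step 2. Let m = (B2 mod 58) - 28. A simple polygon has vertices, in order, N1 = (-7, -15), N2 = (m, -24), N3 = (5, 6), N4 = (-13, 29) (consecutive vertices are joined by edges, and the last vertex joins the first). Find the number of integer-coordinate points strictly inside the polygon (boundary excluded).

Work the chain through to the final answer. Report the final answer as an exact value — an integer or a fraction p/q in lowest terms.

751

Step 1: remainder = value at the root: -2*(28)^4 - 5*(28)^3 + 3*(28)^2 - 9*(28)^1 + 5 = (-1229312) + (-109760) + (2352) + (-252) + (5) = -1336967; answer -1336967
Step 2: B1 = -1336967; d = -6; a(3) = 2*(45) + 3*(-2) - 1*(-6) = 90; iterating: a(3)=90, a(4)=317, a(5)=859, a(6)=2579, a(7)=7418, a(8)=21714, a(9)=63103; answer 63103
Step 3: B2 = 63103; m = 29; cross terms: (-7*-24 - 29*-15)=603, (29*6 - 5*-24)=294, (5*29 - -13*6)=223, (-13*-15 - -7*29)=398; twice the area = |1518| = 1518; area = 759; boundary points = 9 + 6 + 1 + 2 = 18; strictly interior points = area - boundary/2 + 1 = 751; answer 751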